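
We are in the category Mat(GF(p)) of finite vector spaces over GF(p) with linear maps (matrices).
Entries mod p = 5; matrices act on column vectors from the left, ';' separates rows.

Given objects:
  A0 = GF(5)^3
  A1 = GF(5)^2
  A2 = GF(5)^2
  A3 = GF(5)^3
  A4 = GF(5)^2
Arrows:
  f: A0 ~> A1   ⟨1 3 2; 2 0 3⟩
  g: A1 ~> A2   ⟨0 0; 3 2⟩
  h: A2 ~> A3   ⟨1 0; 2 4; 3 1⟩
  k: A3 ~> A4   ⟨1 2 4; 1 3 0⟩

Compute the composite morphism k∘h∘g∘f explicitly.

Answer: ⟨4 3 4; 4 3 4⟩

Derivation:
  e0=⟨1,0,0⟩ f~>⟨1,2⟩ g~>⟨0,2⟩ h~>⟨0,3,2⟩ k~>⟨4,4⟩
  e1=⟨0,1,0⟩ f~>⟨3,0⟩ g~>⟨0,4⟩ h~>⟨0,1,4⟩ k~>⟨3,3⟩
  e2=⟨0,0,1⟩ f~>⟨2,3⟩ g~>⟨0,2⟩ h~>⟨0,3,2⟩ k~>⟨4,4⟩
⟦path⟧: ⟨4 3 4; 4 3 4⟩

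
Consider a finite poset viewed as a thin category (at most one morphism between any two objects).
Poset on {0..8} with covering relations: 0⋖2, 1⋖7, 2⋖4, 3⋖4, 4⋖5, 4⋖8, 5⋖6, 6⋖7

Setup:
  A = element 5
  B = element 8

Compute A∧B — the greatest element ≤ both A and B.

Common predecessors of 5,8: {0,2,3,4}
  0 ≤ 4
  2 ≤ 4
  3 ≤ 4
  4 ≤ 4
glb = 4

Answer: A∧B = 4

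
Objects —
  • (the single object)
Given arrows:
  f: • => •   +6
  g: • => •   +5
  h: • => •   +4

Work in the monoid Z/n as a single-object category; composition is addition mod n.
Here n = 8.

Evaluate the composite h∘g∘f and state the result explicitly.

Answer: +7

Trace:
  0 +6≡6 +5≡3 +4≡7  (mod 8)
result: +7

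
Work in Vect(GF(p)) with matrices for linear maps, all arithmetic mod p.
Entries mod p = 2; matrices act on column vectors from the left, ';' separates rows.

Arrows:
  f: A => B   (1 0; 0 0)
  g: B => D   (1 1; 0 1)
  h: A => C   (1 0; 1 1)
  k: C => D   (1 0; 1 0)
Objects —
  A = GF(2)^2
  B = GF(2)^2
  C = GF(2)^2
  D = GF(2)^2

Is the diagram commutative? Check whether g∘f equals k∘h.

Answer: DOES NOT COMMUTE

Trace:
1) trace f;g:
  e0=⟨1,0⟩ f=>⟨1,0⟩ g=>⟨1,0⟩
  e1=⟨0,1⟩ f=>⟨0,0⟩ g=>⟨0,0⟩
  result₁ = (1 0; 0 0)
2) trace h;k:
  e0=⟨1,0⟩ h=>⟨1,1⟩ k=>⟨1,1⟩
  e1=⟨0,1⟩ h=>⟨0,1⟩ k=>⟨0,0⟩
  result₂ = (1 0; 1 0)
Equal? differ; not commutative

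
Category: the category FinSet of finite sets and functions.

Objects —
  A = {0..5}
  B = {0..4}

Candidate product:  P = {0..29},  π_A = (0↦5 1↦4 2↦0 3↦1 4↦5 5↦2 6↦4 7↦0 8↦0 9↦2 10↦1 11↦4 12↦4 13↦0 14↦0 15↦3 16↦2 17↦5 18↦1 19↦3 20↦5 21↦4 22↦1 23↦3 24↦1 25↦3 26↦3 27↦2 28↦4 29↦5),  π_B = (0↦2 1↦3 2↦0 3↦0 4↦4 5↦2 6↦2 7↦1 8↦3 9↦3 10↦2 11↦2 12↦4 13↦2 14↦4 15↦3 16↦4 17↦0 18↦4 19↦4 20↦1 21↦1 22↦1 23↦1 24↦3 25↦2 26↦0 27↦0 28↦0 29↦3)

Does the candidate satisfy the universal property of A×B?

Answer: NOT A VALID PRODUCT — duplicate pair at indices 11,6

Work:
|A|·|B| = 6·5 = 30;  |P| = 30
Check the pairing map k ↦ (π_A(k), π_B(k)):
  0 ↦ (5,2)
  1 ↦ (4,3)
  2 ↦ (0,0)
  3 ↦ (1,0)
  4 ↦ (5,4)
  5 ↦ (2,2)
  6 ↦ (4,2)
  7 ↦ (0,1)
  8 ↦ (0,3)
  9 ↦ (2,3)
  10 ↦ (1,2)
  11 ↦ (4,2)  ✗ repeats pair of k=6
  12 ↦ (4,4)
  13 ↦ (0,2)
  14 ↦ (0,4)
  15 ↦ (3,3)
  16 ↦ (2,4)
  17 ↦ (5,0)
  18 ↦ (1,4)
  19 ↦ (3,4)
  20 ↦ (5,1)
  21 ↦ (4,1)
  22 ↦ (1,1)
  23 ↦ (3,1)
  24 ↦ (1,3)
  25 ↦ (3,2)
  26 ↦ (3,0)
  27 ↦ (2,0)
  28 ↦ (4,0)
  29 ↦ (5,3)
distinct pairs in image: 29 / 30 needed
  → (4,2) hit at k=6 and k=11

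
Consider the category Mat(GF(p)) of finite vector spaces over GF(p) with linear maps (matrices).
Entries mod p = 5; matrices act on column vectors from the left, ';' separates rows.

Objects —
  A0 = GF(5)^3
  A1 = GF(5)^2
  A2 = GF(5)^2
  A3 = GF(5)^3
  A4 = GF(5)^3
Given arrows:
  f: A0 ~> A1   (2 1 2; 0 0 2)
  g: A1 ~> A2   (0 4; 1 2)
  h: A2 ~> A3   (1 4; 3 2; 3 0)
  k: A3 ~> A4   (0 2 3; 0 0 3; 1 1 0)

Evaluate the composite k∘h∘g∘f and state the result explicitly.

  e0=⟨1,0,0⟩ f~>⟨2,0⟩ g~>⟨0,2⟩ h~>⟨3,4,0⟩ k~>⟨3,0,2⟩
  e1=⟨0,1,0⟩ f~>⟨1,0⟩ g~>⟨0,1⟩ h~>⟨4,2,0⟩ k~>⟨4,0,1⟩
  e2=⟨0,0,1⟩ f~>⟨2,2⟩ g~>⟨3,1⟩ h~>⟨2,1,4⟩ k~>⟨4,2,3⟩
⟦path⟧: (3 4 4; 0 0 2; 2 1 3)

Answer: (3 4 4; 0 0 2; 2 1 3)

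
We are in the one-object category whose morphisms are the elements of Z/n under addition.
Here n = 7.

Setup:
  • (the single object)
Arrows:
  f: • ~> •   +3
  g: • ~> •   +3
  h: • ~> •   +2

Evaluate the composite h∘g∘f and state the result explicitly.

Answer: +1

Trace:
  0 +3≡3 +3≡6 +2≡1  (mod 7)
composite: +1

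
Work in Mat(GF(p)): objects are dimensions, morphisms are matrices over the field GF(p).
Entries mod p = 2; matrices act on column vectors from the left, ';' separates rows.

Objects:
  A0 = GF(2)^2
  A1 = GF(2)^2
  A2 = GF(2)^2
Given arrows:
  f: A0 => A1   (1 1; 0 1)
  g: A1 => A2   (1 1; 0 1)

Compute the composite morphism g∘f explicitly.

Answer: (1 0; 0 1)

Work:
  e0=[1,0] f=>[1,0] g=>[1,0]
  e1=[0,1] f=>[1,1] g=>[0,1]
⟦path⟧: (1 0; 0 1)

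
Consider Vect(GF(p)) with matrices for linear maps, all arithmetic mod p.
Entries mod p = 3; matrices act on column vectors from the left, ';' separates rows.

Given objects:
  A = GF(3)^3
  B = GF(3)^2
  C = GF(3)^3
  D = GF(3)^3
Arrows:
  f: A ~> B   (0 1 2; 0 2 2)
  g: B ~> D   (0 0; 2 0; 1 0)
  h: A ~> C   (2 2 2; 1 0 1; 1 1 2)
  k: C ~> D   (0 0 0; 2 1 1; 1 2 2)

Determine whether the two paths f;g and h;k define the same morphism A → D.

Along f;g (path 1):
  e0=(1,0,0) f~>(0,0) g~>(0,0,0)
  e1=(0,1,0) f~>(1,2) g~>(0,2,1)
  e2=(0,0,1) f~>(2,2) g~>(0,1,2)
  result₁ = (0 0 0; 0 2 1; 0 1 2)
Along h;k (path 2):
  e0=(1,0,0) h~>(2,1,1) k~>(0,0,0)
  e1=(0,1,0) h~>(2,0,1) k~>(0,2,1)
  e2=(0,0,1) h~>(2,1,2) k~>(0,1,2)
  result₂ = (0 0 0; 0 2 1; 0 1 2)
Equal? YES — commutes

Answer: COMMUTES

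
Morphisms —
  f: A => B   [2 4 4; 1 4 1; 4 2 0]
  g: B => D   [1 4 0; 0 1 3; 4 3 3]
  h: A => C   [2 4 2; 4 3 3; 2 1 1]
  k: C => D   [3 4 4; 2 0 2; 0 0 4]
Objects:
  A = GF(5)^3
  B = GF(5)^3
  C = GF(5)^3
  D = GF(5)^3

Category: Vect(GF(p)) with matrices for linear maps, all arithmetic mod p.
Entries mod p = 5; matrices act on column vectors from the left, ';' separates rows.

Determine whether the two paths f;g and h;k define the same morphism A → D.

Path 1 = f;g:
  e0=(1,0,0) f=>(2,1,4) g=>(1,3,3)
  e1=(0,1,0) f=>(4,4,2) g=>(0,0,4)
  e2=(0,0,1) f=>(4,1,0) g=>(3,1,4)
  composite₁ = [1 0 3; 3 0 1; 3 4 4]
Path 2 = h;k:
  e0=(1,0,0) h=>(2,4,2) k=>(0,3,3)
  e1=(0,1,0) h=>(4,3,1) k=>(3,0,4)
  e2=(0,0,1) h=>(2,3,1) k=>(2,1,4)
  composite₂ = [0 3 2; 3 0 1; 3 4 4]
Equal? differ; not commutative

Answer: DOES NOT COMMUTE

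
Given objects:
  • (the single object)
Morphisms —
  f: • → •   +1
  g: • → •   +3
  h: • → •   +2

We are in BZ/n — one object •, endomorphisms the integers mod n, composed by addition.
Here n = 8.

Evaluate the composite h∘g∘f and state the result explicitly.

Answer: +6

Derivation:
  0 +1≡1 +3≡4 +2≡6  (mod 8)
result: +6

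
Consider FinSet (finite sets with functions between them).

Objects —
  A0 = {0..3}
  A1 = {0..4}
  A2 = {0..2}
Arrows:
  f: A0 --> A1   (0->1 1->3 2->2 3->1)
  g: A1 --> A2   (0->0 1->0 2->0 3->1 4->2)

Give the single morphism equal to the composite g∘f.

Answer: (0->0 1->1 2->0 3->0)

Trace:
  0 f-->1 g-->0
  1 f-->3 g-->1
  2 f-->2 g-->0
  3 f-->1 g-->0
composite: (0->0 1->1 2->0 3->0)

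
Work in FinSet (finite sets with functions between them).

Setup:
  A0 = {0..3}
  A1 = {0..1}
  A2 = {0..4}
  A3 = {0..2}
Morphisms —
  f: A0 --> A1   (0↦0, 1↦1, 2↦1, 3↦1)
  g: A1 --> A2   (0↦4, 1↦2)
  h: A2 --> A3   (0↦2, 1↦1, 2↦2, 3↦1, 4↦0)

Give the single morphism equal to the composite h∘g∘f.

  0 f-->0 g-->4 h-->0
  1 f-->1 g-->2 h-->2
  2 f-->1 g-->2 h-->2
  3 f-->1 g-->2 h-->2
⟦path⟧: (0↦0, 1↦2, 2↦2, 3↦2)

Answer: (0↦0, 1↦2, 2↦2, 3↦2)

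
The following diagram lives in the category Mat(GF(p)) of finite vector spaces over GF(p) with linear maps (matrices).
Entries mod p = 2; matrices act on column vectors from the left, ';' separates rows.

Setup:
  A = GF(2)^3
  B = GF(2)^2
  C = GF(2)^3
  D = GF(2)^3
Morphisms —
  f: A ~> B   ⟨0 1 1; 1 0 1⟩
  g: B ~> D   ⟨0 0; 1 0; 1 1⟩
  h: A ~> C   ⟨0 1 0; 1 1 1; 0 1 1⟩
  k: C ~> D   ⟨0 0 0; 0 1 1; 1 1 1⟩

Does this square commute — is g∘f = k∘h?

Answer: DOES NOT COMMUTE

Derivation:
1) trace f;g:
  e0=[1,0,0] f~>[0,1] g~>[0,0,1]
  e1=[0,1,0] f~>[1,0] g~>[0,1,1]
  e2=[0,0,1] f~>[1,1] g~>[0,1,0]
  result₁ = ⟨0 0 0; 0 1 1; 1 1 0⟩
2) trace h;k:
  e0=[1,0,0] h~>[0,1,0] k~>[0,1,1]
  e1=[0,1,0] h~>[1,1,1] k~>[0,0,1]
  e2=[0,0,1] h~>[0,1,1] k~>[0,0,0]
  result₂ = ⟨0 0 0; 1 0 0; 1 1 0⟩
Equal? differ; not commutative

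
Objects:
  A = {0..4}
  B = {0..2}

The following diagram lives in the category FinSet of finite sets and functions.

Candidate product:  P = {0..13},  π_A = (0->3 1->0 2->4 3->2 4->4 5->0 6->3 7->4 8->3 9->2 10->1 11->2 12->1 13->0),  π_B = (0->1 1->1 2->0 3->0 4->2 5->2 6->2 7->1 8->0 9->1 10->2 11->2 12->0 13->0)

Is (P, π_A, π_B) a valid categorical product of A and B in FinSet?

|A|·|B| = 5·3 = 15;  |P| = 14
  → cardinalities differ; no bijection possible.

Answer: NOT A VALID PRODUCT — |P|=14 ≠ |A|·|B|=15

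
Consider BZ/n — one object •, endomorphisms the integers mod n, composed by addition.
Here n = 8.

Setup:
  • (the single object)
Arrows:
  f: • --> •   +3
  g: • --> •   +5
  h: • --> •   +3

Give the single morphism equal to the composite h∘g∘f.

  0 +3≡3 +5≡0 +3≡3  (mod 8)
⟦path⟧: +3

Answer: +3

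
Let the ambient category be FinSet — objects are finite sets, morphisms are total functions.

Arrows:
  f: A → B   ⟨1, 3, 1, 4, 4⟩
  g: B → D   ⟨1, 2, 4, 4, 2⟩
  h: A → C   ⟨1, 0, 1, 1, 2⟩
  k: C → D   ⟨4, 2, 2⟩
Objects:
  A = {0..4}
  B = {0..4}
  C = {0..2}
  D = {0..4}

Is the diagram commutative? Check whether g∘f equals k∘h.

Answer: COMMUTES

Work:
Along f;g (path 1):
  0 f→1 g→2
  1 f→3 g→4
  2 f→1 g→2
  3 f→4 g→2
  4 f→4 g→2
  composite₁ = ⟨2, 4, 2, 2, 2⟩
Along h;k (path 2):
  0 h→1 k→2
  1 h→0 k→4
  2 h→1 k→2
  3 h→1 k→2
  4 h→2 k→2
  composite₂ = ⟨2, 4, 2, 2, 2⟩
Equal? same morphism ✓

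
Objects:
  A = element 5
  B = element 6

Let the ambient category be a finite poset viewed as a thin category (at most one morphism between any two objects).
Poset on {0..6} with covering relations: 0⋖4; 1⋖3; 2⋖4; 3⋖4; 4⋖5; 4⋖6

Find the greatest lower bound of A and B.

Answer: A∧B = 4

Work:
Lower bounds of A=5 and B=6: {0,1,2,3,4}
  0 ⊑ 4
  1 ⊑ 4
  2 ⊑ 4
  3 ⊑ 4
  4 ⊑ 4
glb = 4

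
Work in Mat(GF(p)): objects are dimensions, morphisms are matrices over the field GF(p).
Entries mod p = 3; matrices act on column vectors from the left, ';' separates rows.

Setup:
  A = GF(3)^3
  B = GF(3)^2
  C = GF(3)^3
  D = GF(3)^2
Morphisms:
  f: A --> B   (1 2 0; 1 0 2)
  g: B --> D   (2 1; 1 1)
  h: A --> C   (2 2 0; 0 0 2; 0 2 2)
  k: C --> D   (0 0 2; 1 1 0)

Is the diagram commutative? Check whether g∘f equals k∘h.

Answer: DOES NOT COMMUTE

Trace:
Path 1 = f;g:
  e0=[1,0,0] f-->[1,1] g-->[0,2]
  e1=[0,1,0] f-->[2,0] g-->[1,2]
  e2=[0,0,1] f-->[0,2] g-->[2,2]
  ⟦path⟧₁ = (0 1 2; 2 2 2)
Path 2 = h;k:
  e0=[1,0,0] h-->[2,0,0] k-->[0,2]
  e1=[0,1,0] h-->[2,0,2] k-->[1,2]
  e2=[0,0,1] h-->[0,2,2] k-->[1,2]
  ⟦path⟧₂ = (0 1 1; 2 2 2)
Equal? NO — does not commute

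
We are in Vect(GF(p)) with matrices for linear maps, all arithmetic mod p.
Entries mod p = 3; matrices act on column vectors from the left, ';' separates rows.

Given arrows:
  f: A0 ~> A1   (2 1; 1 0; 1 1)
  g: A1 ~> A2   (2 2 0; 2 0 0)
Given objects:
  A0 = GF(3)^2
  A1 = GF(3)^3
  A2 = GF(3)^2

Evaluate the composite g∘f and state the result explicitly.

Answer: (0 2; 1 2)

Trace:
  e0=⟨1,0⟩ f~>⟨2,1,1⟩ g~>⟨0,1⟩
  e1=⟨0,1⟩ f~>⟨1,0,1⟩ g~>⟨2,2⟩
result: (0 2; 1 2)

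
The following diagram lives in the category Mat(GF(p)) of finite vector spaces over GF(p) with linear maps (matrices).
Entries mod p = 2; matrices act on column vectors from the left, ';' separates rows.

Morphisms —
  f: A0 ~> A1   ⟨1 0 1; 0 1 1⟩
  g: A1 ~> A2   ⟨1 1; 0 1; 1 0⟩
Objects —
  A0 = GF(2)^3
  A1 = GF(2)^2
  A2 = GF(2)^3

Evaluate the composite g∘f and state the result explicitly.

  e0=(1,0,0) f~>(1,0) g~>(1,0,1)
  e1=(0,1,0) f~>(0,1) g~>(1,1,0)
  e2=(0,0,1) f~>(1,1) g~>(0,1,1)
result: ⟨1 1 0; 0 1 1; 1 0 1⟩

Answer: ⟨1 1 0; 0 1 1; 1 0 1⟩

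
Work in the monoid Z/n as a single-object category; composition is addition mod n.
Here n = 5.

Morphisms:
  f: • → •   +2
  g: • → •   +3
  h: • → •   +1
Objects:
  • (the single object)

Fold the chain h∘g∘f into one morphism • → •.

Answer: +1

Trace:
  0 +2≡2 +3≡0 +1≡1  (mod 5)
composite: +1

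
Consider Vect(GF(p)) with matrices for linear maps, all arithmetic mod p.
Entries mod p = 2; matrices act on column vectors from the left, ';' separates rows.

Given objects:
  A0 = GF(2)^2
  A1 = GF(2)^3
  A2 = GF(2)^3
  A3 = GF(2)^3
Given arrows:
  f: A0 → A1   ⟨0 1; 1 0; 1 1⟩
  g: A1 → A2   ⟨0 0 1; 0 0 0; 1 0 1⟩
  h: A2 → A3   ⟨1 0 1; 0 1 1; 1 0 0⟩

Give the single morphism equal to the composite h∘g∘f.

Answer: ⟨0 1; 1 0; 1 1⟩

Trace:
  e0=[1,0] f→[0,1,1] g→[1,0,1] h→[0,1,1]
  e1=[0,1] f→[1,0,1] g→[1,0,0] h→[1,0,1]
result: ⟨0 1; 1 0; 1 1⟩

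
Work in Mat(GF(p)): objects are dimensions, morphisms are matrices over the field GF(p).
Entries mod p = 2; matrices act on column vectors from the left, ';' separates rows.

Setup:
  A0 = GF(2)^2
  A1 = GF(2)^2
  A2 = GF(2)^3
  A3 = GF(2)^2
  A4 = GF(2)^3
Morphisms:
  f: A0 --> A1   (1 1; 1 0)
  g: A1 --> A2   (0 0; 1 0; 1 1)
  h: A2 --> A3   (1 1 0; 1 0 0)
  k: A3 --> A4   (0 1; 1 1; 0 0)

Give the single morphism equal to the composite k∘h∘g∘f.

  e0=[1,0] f-->[1,1] g-->[0,1,0] h-->[1,0] k-->[0,1,0]
  e1=[0,1] f-->[1,0] g-->[0,1,1] h-->[1,0] k-->[0,1,0]
result: (0 0; 1 1; 0 0)

Answer: (0 0; 1 1; 0 0)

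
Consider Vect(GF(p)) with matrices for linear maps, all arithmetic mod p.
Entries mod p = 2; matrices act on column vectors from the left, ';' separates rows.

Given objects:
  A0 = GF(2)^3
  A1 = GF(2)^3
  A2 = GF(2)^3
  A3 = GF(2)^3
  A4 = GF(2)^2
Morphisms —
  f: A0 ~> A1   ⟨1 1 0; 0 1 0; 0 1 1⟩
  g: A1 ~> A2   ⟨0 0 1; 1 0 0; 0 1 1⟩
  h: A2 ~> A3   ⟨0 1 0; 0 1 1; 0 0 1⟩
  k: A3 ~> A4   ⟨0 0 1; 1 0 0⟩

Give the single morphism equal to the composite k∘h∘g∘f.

  e0=[1,0,0] f~>[1,0,0] g~>[0,1,0] h~>[1,1,0] k~>[0,1]
  e1=[0,1,0] f~>[1,1,1] g~>[1,1,0] h~>[1,1,0] k~>[0,1]
  e2=[0,0,1] f~>[0,0,1] g~>[1,0,1] h~>[0,1,1] k~>[1,0]
composite: ⟨0 0 1; 1 1 0⟩

Answer: ⟨0 0 1; 1 1 0⟩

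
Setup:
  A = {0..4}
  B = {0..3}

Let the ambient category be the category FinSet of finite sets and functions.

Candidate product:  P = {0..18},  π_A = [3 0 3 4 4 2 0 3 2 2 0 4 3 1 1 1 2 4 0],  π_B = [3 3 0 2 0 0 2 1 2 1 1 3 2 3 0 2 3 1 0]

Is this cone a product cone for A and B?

|A|·|B| = 5·4 = 20;  |P| = 19
  → cardinalities differ; no bijection possible.

Answer: NOT A VALID PRODUCT — |P|=19 ≠ |A|·|B|=20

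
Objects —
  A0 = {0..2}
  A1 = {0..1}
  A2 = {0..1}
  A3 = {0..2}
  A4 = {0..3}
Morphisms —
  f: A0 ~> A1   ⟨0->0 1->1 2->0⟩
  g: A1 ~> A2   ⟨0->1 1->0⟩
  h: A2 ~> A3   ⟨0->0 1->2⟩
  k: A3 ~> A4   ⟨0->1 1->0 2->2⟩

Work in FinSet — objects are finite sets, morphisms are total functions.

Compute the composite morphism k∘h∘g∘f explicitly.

  0 f~>0 g~>1 h~>2 k~>2
  1 f~>1 g~>0 h~>0 k~>1
  2 f~>0 g~>1 h~>2 k~>2
result: ⟨0->2 1->1 2->2⟩

Answer: ⟨0->2 1->1 2->2⟩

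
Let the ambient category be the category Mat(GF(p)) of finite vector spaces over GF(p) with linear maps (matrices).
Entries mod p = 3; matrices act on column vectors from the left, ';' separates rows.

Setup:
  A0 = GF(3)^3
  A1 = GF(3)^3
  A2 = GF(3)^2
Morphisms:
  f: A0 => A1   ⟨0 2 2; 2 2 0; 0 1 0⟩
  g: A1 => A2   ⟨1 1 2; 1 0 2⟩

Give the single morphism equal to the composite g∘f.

  e0=[1,0,0] f=>[0,2,0] g=>[2,0]
  e1=[0,1,0] f=>[2,2,1] g=>[0,1]
  e2=[0,0,1] f=>[2,0,0] g=>[2,2]
result: ⟨2 0 2; 0 1 2⟩

Answer: ⟨2 0 2; 0 1 2⟩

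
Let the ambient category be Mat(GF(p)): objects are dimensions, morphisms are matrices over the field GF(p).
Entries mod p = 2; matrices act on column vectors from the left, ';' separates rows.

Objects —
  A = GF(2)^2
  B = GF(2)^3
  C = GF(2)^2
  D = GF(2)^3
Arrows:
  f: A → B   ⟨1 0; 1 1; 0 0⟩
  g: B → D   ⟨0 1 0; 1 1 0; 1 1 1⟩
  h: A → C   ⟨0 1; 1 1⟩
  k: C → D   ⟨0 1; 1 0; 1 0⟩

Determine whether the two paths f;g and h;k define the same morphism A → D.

Path 1 = f;g:
  e0=[1,0] f→[1,1,0] g→[1,0,0]
  e1=[0,1] f→[0,1,0] g→[1,1,1]
  composite₁ = ⟨1 1; 0 1; 0 1⟩
Path 2 = h;k:
  e0=[1,0] h→[0,1] k→[1,0,0]
  e1=[0,1] h→[1,1] k→[1,1,1]
  composite₂ = ⟨1 1; 0 1; 0 1⟩
Equal? same morphism ✓

Answer: COMMUTES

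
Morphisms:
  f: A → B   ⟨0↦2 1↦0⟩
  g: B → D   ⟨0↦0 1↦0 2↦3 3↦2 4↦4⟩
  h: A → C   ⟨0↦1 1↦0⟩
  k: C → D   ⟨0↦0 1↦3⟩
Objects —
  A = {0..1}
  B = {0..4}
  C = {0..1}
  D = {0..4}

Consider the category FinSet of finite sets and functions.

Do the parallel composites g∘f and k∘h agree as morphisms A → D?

Answer: COMMUTES

Trace:
Along f;g (path 1):
  0 f→2 g→3
  1 f→0 g→0
  ⟦path⟧₁ = ⟨0↦3 1↦0⟩
Along h;k (path 2):
  0 h→1 k→3
  1 h→0 k→0
  ⟦path⟧₂ = ⟨0↦3 1↦0⟩
Equal? YES — commutes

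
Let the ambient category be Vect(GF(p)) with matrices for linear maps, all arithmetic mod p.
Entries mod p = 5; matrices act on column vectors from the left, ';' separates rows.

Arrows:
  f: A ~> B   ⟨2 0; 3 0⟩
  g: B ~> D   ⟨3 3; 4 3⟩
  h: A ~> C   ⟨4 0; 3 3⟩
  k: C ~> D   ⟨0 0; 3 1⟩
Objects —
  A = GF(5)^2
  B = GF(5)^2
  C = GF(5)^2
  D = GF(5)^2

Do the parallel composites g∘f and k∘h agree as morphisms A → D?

Path 1 = f;g:
  e0=[1,0] f~>[2,3] g~>[0,2]
  e1=[0,1] f~>[0,0] g~>[0,0]
  result₁ = ⟨0 0; 2 0⟩
Path 2 = h;k:
  e0=[1,0] h~>[4,3] k~>[0,0]
  e1=[0,1] h~>[0,3] k~>[0,3]
  result₂ = ⟨0 0; 0 3⟩
Equal? differ; not commutative

Answer: DOES NOT COMMUTE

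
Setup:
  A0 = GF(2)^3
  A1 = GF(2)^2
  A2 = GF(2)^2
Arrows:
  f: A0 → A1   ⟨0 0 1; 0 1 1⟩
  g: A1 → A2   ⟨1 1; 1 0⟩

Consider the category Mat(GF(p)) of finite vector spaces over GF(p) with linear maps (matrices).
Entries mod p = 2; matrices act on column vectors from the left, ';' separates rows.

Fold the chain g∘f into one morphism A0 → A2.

  e0=(1,0,0) f→(0,0) g→(0,0)
  e1=(0,1,0) f→(0,1) g→(1,0)
  e2=(0,0,1) f→(1,1) g→(0,1)
⟦path⟧: ⟨0 1 0; 0 0 1⟩

Answer: ⟨0 1 0; 0 0 1⟩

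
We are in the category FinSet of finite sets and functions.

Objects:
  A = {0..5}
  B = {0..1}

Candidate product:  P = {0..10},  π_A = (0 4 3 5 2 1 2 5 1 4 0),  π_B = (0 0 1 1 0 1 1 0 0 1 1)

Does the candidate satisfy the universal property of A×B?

Answer: NOT A VALID PRODUCT — |P|=11 ≠ |A|·|B|=12

Work:
|A|·|B| = 6·2 = 12;  |P| = 11
  → cardinalities differ; no bijection possible.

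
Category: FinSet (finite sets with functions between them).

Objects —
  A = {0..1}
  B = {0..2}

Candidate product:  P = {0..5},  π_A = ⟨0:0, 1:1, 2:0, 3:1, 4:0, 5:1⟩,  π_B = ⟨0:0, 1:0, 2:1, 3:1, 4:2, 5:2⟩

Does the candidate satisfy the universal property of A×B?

|A|·|B| = 2·3 = 6;  |P| = 6
Check the pairing map k ↦ (π_A(k), π_B(k)):
  0 : (0,0)
  1 : (1,0)
  2 : (0,1)
  3 : (1,1)
  4 : (0,2)
  5 : (1,2)
distinct pairs in image: 6 / 6 needed
  → bijection onto A×B; projections well-typed.

Answer: VALID PRODUCT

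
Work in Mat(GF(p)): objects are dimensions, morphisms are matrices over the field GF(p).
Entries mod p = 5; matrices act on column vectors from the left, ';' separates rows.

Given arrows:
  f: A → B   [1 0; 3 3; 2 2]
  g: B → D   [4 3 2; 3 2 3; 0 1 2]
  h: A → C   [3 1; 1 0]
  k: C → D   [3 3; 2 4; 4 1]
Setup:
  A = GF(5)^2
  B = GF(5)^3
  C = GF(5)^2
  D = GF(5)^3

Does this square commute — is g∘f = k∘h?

1) trace f;g:
  e0=(1,0) f→(1,3,2) g→(2,0,2)
  e1=(0,1) f→(0,3,2) g→(3,2,2)
  ⟦path⟧₁ = [2 3; 0 2; 2 2]
2) trace h;k:
  e0=(1,0) h→(3,1) k→(2,0,3)
  e1=(0,1) h→(1,0) k→(3,2,4)
  ⟦path⟧₂ = [2 3; 0 2; 3 4]
Equal? NO — does not commute

Answer: DOES NOT COMMUTE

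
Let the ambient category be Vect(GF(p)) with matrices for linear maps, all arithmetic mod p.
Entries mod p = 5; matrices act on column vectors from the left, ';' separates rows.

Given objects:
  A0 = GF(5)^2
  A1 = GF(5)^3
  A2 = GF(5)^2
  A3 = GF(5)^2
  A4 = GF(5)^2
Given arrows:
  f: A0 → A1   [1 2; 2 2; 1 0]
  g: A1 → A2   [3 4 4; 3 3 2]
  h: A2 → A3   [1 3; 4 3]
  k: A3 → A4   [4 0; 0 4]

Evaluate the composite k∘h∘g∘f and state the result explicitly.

Answer: [2 0; 2 3]

Work:
  e0=[1,0] f→[1,2,1] g→[0,1] h→[3,3] k→[2,2]
  e1=[0,1] f→[2,2,0] g→[4,2] h→[0,2] k→[0,3]
result: [2 0; 2 3]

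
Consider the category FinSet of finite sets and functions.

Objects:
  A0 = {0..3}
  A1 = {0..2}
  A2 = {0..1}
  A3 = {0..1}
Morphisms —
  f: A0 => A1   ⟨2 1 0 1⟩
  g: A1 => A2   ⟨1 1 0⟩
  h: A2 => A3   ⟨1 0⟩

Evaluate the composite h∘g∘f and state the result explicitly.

Answer: ⟨1 0 0 0⟩

Derivation:
  0 f=>2 g=>0 h=>1
  1 f=>1 g=>1 h=>0
  2 f=>0 g=>1 h=>0
  3 f=>1 g=>1 h=>0
result: ⟨1 0 0 0⟩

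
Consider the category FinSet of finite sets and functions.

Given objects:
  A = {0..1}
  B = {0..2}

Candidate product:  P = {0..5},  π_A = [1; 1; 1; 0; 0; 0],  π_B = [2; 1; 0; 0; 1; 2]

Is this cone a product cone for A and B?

Answer: VALID PRODUCT

Work:
|A|·|B| = 2·3 = 6;  |P| = 6
Check the pairing map k ↦ (π_A(k), π_B(k)):
  0 ↦ (1,2)
  1 ↦ (1,1)
  2 ↦ (1,0)
  3 ↦ (0,0)
  4 ↦ (0,1)
  5 ↦ (0,2)
distinct pairs in image: 6 / 6 needed
  → bijection onto A×B; projections well-typed.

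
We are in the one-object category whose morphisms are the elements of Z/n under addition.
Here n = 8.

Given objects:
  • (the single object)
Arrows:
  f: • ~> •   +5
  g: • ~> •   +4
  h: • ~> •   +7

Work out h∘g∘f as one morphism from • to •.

Answer: +0

Trace:
  0 +5≡5 +4≡1 +7≡0  (mod 8)
result: +0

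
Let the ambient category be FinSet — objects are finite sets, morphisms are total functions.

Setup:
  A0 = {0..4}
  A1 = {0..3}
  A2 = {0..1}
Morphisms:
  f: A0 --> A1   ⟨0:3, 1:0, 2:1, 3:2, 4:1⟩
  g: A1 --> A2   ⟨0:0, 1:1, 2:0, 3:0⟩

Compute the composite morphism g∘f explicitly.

  0 f-->3 g-->0
  1 f-->0 g-->0
  2 f-->1 g-->1
  3 f-->2 g-->0
  4 f-->1 g-->1
result: ⟨0:0, 1:0, 2:1, 3:0, 4:1⟩

Answer: ⟨0:0, 1:0, 2:1, 3:0, 4:1⟩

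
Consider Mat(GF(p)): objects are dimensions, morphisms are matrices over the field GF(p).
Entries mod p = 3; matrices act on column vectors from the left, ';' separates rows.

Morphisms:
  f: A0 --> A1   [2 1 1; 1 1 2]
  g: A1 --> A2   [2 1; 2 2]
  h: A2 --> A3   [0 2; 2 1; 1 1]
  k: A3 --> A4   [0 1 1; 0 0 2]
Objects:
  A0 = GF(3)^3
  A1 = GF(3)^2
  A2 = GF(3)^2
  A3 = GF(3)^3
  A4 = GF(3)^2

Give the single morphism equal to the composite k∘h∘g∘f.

  e0=(1,0,0) f-->(2,1) g-->(2,0) h-->(0,1,2) k-->(0,1)
  e1=(0,1,0) f-->(1,1) g-->(0,1) h-->(2,1,1) k-->(2,2)
  e2=(0,0,1) f-->(1,2) g-->(1,0) h-->(0,2,1) k-->(0,2)
result: [0 2 0; 1 2 2]

Answer: [0 2 0; 1 2 2]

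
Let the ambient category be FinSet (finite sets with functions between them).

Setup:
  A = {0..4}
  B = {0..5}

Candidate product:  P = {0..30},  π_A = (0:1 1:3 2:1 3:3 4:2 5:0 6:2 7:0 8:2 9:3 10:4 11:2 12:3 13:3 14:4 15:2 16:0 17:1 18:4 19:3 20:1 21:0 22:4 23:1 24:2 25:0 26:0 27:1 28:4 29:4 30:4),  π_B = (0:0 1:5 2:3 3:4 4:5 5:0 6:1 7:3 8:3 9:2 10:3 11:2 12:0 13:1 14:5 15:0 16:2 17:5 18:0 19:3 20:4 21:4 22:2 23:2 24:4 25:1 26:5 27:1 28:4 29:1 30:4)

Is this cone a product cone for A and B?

|A|·|B| = 5·6 = 30;  |P| = 31
  → cardinalities differ; no bijection possible.

Answer: NOT A VALID PRODUCT — |P|=31 ≠ |A|·|B|=30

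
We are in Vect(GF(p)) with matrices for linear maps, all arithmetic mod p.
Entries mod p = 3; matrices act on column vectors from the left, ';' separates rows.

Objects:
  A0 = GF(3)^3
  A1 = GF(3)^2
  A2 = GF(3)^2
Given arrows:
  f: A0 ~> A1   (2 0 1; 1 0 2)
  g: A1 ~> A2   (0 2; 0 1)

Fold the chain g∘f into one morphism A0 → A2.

  e0=(1,0,0) f~>(2,1) g~>(2,1)
  e1=(0,1,0) f~>(0,0) g~>(0,0)
  e2=(0,0,1) f~>(1,2) g~>(1,2)
result: (2 0 1; 1 0 2)

Answer: (2 0 1; 1 0 2)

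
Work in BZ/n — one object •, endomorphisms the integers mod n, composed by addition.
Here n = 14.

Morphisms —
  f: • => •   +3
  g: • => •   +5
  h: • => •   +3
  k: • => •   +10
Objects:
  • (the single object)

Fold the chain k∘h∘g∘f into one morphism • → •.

Answer: +7

Work:
  0 +3≡3 +5≡8 +3≡11 +10≡7  (mod 14)
composite: +7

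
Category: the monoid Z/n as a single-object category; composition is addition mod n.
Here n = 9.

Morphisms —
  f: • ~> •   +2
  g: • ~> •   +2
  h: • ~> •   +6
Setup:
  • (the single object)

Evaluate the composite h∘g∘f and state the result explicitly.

  0 +2≡2 +2≡4 +6≡1  (mod 9)
composite: +1

Answer: +1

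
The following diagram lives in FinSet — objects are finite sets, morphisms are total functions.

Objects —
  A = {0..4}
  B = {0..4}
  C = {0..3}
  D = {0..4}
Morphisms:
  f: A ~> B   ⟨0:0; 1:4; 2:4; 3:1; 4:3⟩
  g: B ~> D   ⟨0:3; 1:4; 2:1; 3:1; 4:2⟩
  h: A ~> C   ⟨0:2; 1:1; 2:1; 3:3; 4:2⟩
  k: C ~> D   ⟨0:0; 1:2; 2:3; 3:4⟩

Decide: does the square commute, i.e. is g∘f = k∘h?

Answer: DOES NOT COMMUTE

Work:
1) trace f;g:
  0 f~>0 g~>3
  1 f~>4 g~>2
  2 f~>4 g~>2
  3 f~>1 g~>4
  4 f~>3 g~>1
  ⟦path⟧₁ = ⟨0:3; 1:2; 2:2; 3:4; 4:1⟩
2) trace h;k:
  0 h~>2 k~>3
  1 h~>1 k~>2
  2 h~>1 k~>2
  3 h~>3 k~>4
  4 h~>2 k~>3
  ⟦path⟧₂ = ⟨0:3; 1:2; 2:2; 3:4; 4:3⟩
Equal? differ; not commutative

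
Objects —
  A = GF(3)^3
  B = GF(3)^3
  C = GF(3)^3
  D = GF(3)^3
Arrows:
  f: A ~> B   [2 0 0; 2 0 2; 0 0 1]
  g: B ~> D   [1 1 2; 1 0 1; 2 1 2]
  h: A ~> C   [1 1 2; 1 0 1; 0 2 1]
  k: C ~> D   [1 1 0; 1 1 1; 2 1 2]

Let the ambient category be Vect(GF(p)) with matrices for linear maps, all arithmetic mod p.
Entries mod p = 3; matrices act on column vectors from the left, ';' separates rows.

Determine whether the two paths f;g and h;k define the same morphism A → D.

Along f;g (path 1):
  e0=⟨1,0,0⟩ f~>⟨2,2,0⟩ g~>⟨1,2,0⟩
  e1=⟨0,1,0⟩ f~>⟨0,0,0⟩ g~>⟨0,0,0⟩
  e2=⟨0,0,1⟩ f~>⟨0,2,1⟩ g~>⟨1,1,1⟩
  ⟦path⟧₁ = [1 0 1; 2 0 1; 0 0 1]
Along h;k (path 2):
  e0=⟨1,0,0⟩ h~>⟨1,1,0⟩ k~>⟨2,2,0⟩
  e1=⟨0,1,0⟩ h~>⟨1,0,2⟩ k~>⟨1,0,0⟩
  e2=⟨0,0,1⟩ h~>⟨2,1,1⟩ k~>⟨0,1,1⟩
  ⟦path⟧₂ = [2 1 0; 2 0 1; 0 0 1]
Equal? NO — does not commute

Answer: DOES NOT COMMUTE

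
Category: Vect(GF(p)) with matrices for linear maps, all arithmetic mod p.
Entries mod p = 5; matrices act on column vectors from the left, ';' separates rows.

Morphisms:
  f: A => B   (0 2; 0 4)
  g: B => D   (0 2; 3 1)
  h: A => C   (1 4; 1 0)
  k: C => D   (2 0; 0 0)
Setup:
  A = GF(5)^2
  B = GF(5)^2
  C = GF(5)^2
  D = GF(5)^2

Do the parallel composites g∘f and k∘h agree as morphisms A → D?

Path 1 = f;g:
  e0=(1,0) f=>(0,0) g=>(0,0)
  e1=(0,1) f=>(2,4) g=>(3,0)
  ⟦path⟧₁ = (0 3; 0 0)
Path 2 = h;k:
  e0=(1,0) h=>(1,1) k=>(2,0)
  e1=(0,1) h=>(4,0) k=>(3,0)
  ⟦path⟧₂ = (2 3; 0 0)
Equal? differ; not commutative

Answer: DOES NOT COMMUTE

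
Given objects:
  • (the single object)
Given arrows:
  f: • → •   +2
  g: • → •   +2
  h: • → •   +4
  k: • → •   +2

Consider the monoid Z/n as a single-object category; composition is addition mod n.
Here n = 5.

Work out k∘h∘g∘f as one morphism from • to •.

  0 +2≡2 +2≡4 +4≡3 +2≡0  (mod 5)
result: +0

Answer: +0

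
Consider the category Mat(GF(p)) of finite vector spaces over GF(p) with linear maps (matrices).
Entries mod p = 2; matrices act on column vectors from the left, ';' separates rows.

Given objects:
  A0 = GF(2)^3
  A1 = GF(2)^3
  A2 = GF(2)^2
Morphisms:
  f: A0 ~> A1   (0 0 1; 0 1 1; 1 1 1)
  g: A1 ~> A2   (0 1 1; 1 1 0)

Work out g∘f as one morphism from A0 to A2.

  e0=⟨1,0,0⟩ f~>⟨0,0,1⟩ g~>⟨1,0⟩
  e1=⟨0,1,0⟩ f~>⟨0,1,1⟩ g~>⟨0,1⟩
  e2=⟨0,0,1⟩ f~>⟨1,1,1⟩ g~>⟨0,0⟩
⟦path⟧: (1 0 0; 0 1 0)

Answer: (1 0 0; 0 1 0)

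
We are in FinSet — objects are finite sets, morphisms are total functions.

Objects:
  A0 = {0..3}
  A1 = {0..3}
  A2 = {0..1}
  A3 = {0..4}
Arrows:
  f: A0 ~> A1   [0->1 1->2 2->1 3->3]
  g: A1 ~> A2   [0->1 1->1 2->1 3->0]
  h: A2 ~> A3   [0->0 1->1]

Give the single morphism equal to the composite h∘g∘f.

  0 f~>1 g~>1 h~>1
  1 f~>2 g~>1 h~>1
  2 f~>1 g~>1 h~>1
  3 f~>3 g~>0 h~>0
composite: [0->1 1->1 2->1 3->0]

Answer: [0->1 1->1 2->1 3->0]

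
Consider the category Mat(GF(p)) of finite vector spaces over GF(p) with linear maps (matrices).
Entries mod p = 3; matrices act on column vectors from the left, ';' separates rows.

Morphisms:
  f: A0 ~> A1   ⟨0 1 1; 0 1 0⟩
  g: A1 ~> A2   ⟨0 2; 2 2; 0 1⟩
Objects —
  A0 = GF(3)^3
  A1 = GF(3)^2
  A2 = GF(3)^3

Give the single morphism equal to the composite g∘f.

  e0=⟨1,0,0⟩ f~>⟨0,0⟩ g~>⟨0,0,0⟩
  e1=⟨0,1,0⟩ f~>⟨1,1⟩ g~>⟨2,1,1⟩
  e2=⟨0,0,1⟩ f~>⟨1,0⟩ g~>⟨0,2,0⟩
⟦path⟧: ⟨0 2 0; 0 1 2; 0 1 0⟩

Answer: ⟨0 2 0; 0 1 2; 0 1 0⟩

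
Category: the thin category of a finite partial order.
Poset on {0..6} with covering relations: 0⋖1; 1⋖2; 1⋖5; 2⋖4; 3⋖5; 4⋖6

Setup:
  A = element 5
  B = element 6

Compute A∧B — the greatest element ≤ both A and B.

Answer: A∧B = 1

Derivation:
Lower bounds of A=5 and B=6: {0,1}
  0 ≤ 1
  1 ≤ 1
glb = 1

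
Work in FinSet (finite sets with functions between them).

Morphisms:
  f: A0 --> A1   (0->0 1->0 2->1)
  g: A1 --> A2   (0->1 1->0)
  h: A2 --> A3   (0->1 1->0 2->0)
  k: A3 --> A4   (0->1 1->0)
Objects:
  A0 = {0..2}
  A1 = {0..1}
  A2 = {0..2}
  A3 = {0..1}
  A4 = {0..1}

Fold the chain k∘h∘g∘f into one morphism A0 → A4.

  0 f-->0 g-->1 h-->0 k-->1
  1 f-->0 g-->1 h-->0 k-->1
  2 f-->1 g-->0 h-->1 k-->0
⟦path⟧: (0->1 1->1 2->0)

Answer: (0->1 1->1 2->0)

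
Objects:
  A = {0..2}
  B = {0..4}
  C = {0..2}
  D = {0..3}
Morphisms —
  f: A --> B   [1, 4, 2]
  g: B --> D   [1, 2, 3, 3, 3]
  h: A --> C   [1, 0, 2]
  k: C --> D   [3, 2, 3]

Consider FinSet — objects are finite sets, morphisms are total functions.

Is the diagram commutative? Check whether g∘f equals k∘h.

Answer: COMMUTES

Trace:
1) trace f;g:
  0 f-->1 g-->2
  1 f-->4 g-->3
  2 f-->2 g-->3
  composite₁ = [2, 3, 3]
2) trace h;k:
  0 h-->1 k-->2
  1 h-->0 k-->3
  2 h-->2 k-->3
  composite₂ = [2, 3, 3]
Equal? same morphism ✓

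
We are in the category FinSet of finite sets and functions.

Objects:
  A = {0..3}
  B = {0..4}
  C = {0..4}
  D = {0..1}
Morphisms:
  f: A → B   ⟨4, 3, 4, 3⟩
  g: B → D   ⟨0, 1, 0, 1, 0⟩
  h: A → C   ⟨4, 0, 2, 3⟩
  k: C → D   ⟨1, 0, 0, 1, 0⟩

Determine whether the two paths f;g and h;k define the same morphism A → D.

Along f;g (path 1):
  0 f→4 g→0
  1 f→3 g→1
  2 f→4 g→0
  3 f→3 g→1
  result₁ = ⟨0, 1, 0, 1⟩
Along h;k (path 2):
  0 h→4 k→0
  1 h→0 k→1
  2 h→2 k→0
  3 h→3 k→1
  result₂ = ⟨0, 1, 0, 1⟩
Equal? YES — commutes

Answer: COMMUTES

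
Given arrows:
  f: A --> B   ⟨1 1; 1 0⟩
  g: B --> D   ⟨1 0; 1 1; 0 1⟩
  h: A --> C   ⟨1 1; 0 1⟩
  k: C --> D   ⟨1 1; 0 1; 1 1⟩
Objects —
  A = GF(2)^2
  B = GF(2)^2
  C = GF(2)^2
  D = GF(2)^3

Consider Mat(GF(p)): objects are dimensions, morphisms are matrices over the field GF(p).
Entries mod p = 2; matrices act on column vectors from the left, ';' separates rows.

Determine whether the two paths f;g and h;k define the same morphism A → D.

Answer: DOES NOT COMMUTE

Derivation:
Path 1 = f;g:
  e0=(1,0) f-->(1,1) g-->(1,0,1)
  e1=(0,1) f-->(1,0) g-->(1,1,0)
  result₁ = ⟨1 1; 0 1; 1 0⟩
Path 2 = h;k:
  e0=(1,0) h-->(1,0) k-->(1,0,1)
  e1=(0,1) h-->(1,1) k-->(0,1,0)
  result₂ = ⟨1 0; 0 1; 1 0⟩
Equal? distinct morphisms ✗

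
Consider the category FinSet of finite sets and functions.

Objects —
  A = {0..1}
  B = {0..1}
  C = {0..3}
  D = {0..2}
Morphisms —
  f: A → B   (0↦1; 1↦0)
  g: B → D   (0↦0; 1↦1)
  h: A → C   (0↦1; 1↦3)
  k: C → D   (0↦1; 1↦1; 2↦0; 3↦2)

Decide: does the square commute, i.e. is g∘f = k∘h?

Answer: DOES NOT COMMUTE

Work:
Path 1 = f;g:
  0 f→1 g→1
  1 f→0 g→0
  result₁ = (0↦1; 1↦0)
Path 2 = h;k:
  0 h→1 k→1
  1 h→3 k→2
  result₂ = (0↦1; 1↦2)
Equal? distinct morphisms ✗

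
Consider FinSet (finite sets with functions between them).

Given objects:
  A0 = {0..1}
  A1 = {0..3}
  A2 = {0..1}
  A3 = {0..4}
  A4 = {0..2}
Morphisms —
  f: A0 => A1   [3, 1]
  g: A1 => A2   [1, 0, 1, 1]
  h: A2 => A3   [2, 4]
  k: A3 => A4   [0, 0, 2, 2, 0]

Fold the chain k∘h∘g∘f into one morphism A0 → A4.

Answer: [0, 2]

Trace:
  0 f=>3 g=>1 h=>4 k=>0
  1 f=>1 g=>0 h=>2 k=>2
composite: [0, 2]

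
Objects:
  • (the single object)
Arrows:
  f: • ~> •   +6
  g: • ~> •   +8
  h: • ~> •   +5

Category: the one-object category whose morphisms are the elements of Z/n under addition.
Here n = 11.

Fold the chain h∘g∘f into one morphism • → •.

  0 +6≡6 +8≡3 +5≡8  (mod 11)
result: +8

Answer: +8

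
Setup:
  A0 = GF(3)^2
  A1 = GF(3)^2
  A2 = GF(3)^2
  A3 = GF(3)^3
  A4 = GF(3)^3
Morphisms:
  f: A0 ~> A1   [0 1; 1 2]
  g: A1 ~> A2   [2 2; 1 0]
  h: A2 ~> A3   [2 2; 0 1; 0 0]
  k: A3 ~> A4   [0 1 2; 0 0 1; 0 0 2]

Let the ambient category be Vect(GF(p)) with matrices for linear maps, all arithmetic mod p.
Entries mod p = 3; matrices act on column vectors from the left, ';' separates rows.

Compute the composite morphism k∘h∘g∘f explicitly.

  e0=(1,0) f~>(0,1) g~>(2,0) h~>(1,0,0) k~>(0,0,0)
  e1=(0,1) f~>(1,2) g~>(0,1) h~>(2,1,0) k~>(1,0,0)
result: [0 1; 0 0; 0 0]

Answer: [0 1; 0 0; 0 0]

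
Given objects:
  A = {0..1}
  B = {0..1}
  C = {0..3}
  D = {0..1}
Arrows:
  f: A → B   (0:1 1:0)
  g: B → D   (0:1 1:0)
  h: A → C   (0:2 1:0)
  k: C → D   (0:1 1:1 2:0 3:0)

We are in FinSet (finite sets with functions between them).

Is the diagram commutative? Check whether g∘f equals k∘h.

Answer: COMMUTES

Derivation:
Path 1 = f;g:
  0 f→1 g→0
  1 f→0 g→1
  composite₁ = (0:0 1:1)
Path 2 = h;k:
  0 h→2 k→0
  1 h→0 k→1
  composite₂ = (0:0 1:1)
Equal? YES — commutes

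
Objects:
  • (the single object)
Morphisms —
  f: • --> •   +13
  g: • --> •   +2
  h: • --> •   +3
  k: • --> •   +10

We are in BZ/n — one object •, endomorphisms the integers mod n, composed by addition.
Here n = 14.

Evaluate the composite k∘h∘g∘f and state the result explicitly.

Answer: +0

Derivation:
  0 +13≡13 +2≡1 +3≡4 +10≡0  (mod 14)
⟦path⟧: +0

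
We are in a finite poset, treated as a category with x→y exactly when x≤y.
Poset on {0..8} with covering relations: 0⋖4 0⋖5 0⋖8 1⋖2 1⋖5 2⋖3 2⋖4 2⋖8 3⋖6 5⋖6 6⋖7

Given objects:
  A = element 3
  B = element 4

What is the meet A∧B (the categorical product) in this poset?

Answer: A∧B = 2

Work:
Lower bounds of A=3 and B=4: {1,2}
  1 <= 2
  2 <= 2
glb = 2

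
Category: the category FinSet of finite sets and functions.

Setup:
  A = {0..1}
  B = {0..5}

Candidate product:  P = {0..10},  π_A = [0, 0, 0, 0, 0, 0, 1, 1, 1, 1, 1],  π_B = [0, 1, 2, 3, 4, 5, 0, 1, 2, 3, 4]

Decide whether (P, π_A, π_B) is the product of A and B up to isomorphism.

|A|·|B| = 2·6 = 12;  |P| = 11
  → cardinalities differ; no bijection possible.

Answer: NOT A VALID PRODUCT — |P|=11 ≠ |A|·|B|=12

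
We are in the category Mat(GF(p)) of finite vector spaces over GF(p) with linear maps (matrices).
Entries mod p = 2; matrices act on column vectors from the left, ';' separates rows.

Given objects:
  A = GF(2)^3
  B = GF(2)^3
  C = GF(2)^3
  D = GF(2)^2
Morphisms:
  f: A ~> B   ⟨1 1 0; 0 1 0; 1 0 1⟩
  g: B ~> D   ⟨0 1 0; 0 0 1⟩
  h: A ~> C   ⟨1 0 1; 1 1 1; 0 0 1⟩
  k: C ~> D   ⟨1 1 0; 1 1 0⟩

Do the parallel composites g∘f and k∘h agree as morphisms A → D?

Along f;g (path 1):
  e0=[1,0,0] f~>[1,0,1] g~>[0,1]
  e1=[0,1,0] f~>[1,1,0] g~>[1,0]
  e2=[0,0,1] f~>[0,0,1] g~>[0,1]
  ⟦path⟧₁ = ⟨0 1 0; 1 0 1⟩
Along h;k (path 2):
  e0=[1,0,0] h~>[1,1,0] k~>[0,0]
  e1=[0,1,0] h~>[0,1,0] k~>[1,1]
  e2=[0,0,1] h~>[1,1,1] k~>[0,0]
  ⟦path⟧₂ = ⟨0 1 0; 0 1 0⟩
Equal? NO — does not commute

Answer: DOES NOT COMMUTE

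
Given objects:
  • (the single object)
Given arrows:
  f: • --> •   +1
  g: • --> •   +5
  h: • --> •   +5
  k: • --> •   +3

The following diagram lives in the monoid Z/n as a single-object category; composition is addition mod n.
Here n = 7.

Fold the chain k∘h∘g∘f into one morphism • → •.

  0 +1≡1 +5≡6 +5≡4 +3≡0  (mod 7)
⟦path⟧: +0

Answer: +0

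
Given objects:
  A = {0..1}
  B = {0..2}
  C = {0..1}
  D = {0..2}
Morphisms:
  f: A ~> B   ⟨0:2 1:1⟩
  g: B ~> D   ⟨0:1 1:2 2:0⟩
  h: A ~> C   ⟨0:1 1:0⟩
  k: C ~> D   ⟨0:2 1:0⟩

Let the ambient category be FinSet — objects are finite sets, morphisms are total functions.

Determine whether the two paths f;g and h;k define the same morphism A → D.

Path 1 = f;g:
  0 f~>2 g~>0
  1 f~>1 g~>2
  composite₁ = ⟨0:0 1:2⟩
Path 2 = h;k:
  0 h~>1 k~>0
  1 h~>0 k~>2
  composite₂ = ⟨0:0 1:2⟩
Equal? equal; square commutes

Answer: COMMUTES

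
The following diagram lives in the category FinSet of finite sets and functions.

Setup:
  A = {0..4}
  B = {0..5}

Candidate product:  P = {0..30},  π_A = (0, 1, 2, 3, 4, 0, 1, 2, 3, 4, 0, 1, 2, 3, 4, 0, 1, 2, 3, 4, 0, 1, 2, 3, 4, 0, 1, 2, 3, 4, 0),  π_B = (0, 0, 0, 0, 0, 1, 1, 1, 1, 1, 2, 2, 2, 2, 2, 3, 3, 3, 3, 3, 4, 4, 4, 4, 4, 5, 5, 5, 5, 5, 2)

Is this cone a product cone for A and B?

Answer: NOT A VALID PRODUCT — |P|=31 ≠ |A|·|B|=30

Work:
|A|·|B| = 5·6 = 30;  |P| = 31
  → cardinalities differ; no bijection possible.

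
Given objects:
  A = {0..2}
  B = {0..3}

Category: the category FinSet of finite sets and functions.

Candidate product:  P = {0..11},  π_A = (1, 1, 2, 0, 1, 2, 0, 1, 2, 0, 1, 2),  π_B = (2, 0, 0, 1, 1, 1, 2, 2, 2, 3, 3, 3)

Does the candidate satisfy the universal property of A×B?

Answer: NOT A VALID PRODUCT — duplicate pair at indices 7,0

Trace:
|A|·|B| = 3·4 = 12;  |P| = 12
Check the pairing map k ↦ (π_A(k), π_B(k)):
  0 -> (1,2)
  1 -> (1,0)
  2 -> (2,0)
  3 -> (0,1)
  4 -> (1,1)
  5 -> (2,1)
  6 -> (0,2)
  7 -> (1,2)  ✗ repeats pair of k=0
  8 -> (2,2)
  9 -> (0,3)
  10 -> (1,3)
  11 -> (2,3)
distinct pairs in image: 11 / 12 needed
  → (1,2) hit at k=0 and k=7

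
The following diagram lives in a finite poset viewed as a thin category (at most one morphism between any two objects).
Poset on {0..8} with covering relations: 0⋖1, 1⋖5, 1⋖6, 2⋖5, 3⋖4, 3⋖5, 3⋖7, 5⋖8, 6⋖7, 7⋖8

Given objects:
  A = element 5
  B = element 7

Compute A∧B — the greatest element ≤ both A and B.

Answer: NO MEET EXISTS

Trace:
Common predecessors of 5,7: {0,1,3}
  maximal lower bounds 1 and 3 are incomparable: neither 1≤3 nor 3≤1
→ no greatest lower bound exists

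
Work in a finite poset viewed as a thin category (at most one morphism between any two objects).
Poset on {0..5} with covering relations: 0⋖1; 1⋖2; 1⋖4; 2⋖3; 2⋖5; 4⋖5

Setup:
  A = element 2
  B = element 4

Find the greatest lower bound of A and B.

Common predecessors of 2,4: {0,1}
  0 ≤ 1
  1 ≤ 1
glb = 1

Answer: A∧B = 1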